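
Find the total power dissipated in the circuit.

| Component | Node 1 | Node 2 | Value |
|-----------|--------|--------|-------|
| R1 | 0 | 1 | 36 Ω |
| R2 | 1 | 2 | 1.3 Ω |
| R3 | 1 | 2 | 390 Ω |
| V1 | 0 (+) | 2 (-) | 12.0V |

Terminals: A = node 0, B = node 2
Nodal analysis, taking node 2 as the 0 V reference.
Source V1 fixes V_0 = 12 V.
KCL at each unknown node (sum of currents leaving = 0; resistances in Ω):
  Node 1: (V_1 - 12)/36 + (V_1 - 0)/1.3 + (V_1 - 0)/390 = 0
Collecting terms: 0.7996 × V_1 = 0.3333  =>  V_1 = 0.4169 V
Power in each resistor, P = (ΔV)²/R:
  P_R1 = (12 - 0.4169)²/36 = 3.727 W
  P_R2 = (0.4169 - 0)²/1.3 = 0.1337 W
  P_R3 = (0.4169 - 0)²/390 = 0.0004456 W
P_total = P_R1 + P_R2 + P_R3 = 3.861 W

Final answer: 3.861 W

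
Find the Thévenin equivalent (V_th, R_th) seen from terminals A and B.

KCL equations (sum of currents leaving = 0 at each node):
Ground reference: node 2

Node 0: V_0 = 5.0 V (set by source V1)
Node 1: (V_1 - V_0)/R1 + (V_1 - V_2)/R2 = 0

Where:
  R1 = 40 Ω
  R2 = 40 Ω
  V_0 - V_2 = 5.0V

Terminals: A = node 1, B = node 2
Step 1 — V_th is the open-circuit voltage V_A - V_B (nothing connected across the terminals).
Nodal analysis, taking node 2 as the 0 V reference.
Source V1 fixes V_0 = 5 V.
KCL at each unknown node (sum of currents leaving = 0; resistances in Ω):
  Node 1: (V_1 - 5)/40 + (V_1 - 0)/40 = 0
Collecting terms: 0.05 × V_1 = 0.125  =>  V_1 = 2.5 V
V_th = V_1 - V_2 = 2.5 - 0 = 2.5 V
Step 2 — R_th: zero the source — replace V1 by a short circuit (node 2 merges into node 0) — and find the resistance seen between A (node 1) and B (node 0).
Reduce the network between node 1 (A) and node 0 (B) by series/parallel combination:
  Rp1 = R1 ‖ R2 (parallel, both between nodes 0 and 1) = 1/(1/40 + 1/40) = 20 Ω
R_th = 20 Ω

Final answer: V_th = 2.5 V, R_th = 20 Ω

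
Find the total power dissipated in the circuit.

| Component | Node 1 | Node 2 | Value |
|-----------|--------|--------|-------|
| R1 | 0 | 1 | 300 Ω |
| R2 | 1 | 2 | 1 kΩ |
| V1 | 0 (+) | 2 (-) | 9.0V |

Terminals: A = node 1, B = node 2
Nodal analysis, taking node 2 as the 0 V reference.
Source V1 fixes V_0 = 9 V.
KCL at each unknown node (sum of currents leaving = 0; resistances in Ω):
  Node 1: (V_1 - 9)/300 + (V_1 - 0)/1000 = 0
Collecting terms: 0.004333 × V_1 = 0.03  =>  V_1 = 6.923 V
Power in each resistor, P = (ΔV)²/R:
  P_R1 = (9 - 6.923)²/300 = 0.01438 W
  P_R2 = (6.923 - 0)²/1000 = 0.04793 W
P_total = P_R1 + P_R2 = 0.06231 W

Final answer: 0.06231 W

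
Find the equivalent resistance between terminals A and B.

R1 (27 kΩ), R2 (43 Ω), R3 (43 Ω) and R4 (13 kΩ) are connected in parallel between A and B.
Reduce the network between node 0 (A) and node 1 (B) by series/parallel combination:
  Rp1 = R1 ‖ R2 ‖ R3 ‖ R4 (parallel, all between nodes 0 and 1) = 1/(1/27000 + 1/43 + 1/43 + 1/13000) = 21.45 Ω
R_eq = 21.45 Ω

Final answer: 21.45 Ω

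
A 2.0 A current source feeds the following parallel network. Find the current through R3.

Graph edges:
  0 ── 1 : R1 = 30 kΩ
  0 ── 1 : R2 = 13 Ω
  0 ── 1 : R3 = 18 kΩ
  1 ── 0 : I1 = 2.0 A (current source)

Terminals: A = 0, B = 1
All resistors sit directly between nodes 0 and 1, so they are in parallel and share one voltage V; the full source current 2 A splits among them.
1/R_par = 1/30000 + 1/13 + 1/18000 = 0.07701 S  =>  R_par = 12.98 Ω
V = I × R_par = 2 × 12.98 = 25.97 V
I_R3 = V/R3 = 25.97/18000 = 0.001443 A

Final answer: 0.001443 A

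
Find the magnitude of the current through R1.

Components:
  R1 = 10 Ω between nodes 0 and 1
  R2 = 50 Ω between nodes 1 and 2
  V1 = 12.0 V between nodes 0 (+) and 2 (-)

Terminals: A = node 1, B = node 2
Nodal analysis, taking node 2 as the 0 V reference.
Source V1 fixes V_0 = 12 V.
KCL at each unknown node (sum of currents leaving = 0; resistances in Ω):
  Node 1: (V_1 - 12)/10 + (V_1 - 0)/50 = 0
Collecting terms: 0.12 × V_1 = 1.2  =>  V_1 = 10 V
I_R1 = (V_0 - V_1)/R1 = (12 - 10)/10 = 0.2 A
|I_R1| = 0.2 A

Final answer: |I_R1| = 0.2 A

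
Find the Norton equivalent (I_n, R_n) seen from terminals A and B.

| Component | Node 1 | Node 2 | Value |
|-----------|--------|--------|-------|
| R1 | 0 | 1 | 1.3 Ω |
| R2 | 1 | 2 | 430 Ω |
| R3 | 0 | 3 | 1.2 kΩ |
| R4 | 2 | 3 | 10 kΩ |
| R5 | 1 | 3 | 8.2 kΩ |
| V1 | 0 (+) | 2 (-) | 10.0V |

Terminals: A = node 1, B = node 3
Find the Thévenin equivalent first; then I_n = V_th/R_th and R_n = R_th.
Step 1 — V_th is the open-circuit voltage V_A - V_B (nothing connected across the terminals).
Nodal analysis, taking node 2 as the 0 V reference.
Source V1 fixes V_0 = 10 V.
KCL at each unknown node (sum of currents leaving = 0; resistances in Ω):
  Node 1: (V_1 - 10)/1.3 + (V_1 - 0)/430 + (V_1 - V_3)/8200 = 0
  Node 3: (V_3 - 10)/1200 + (V_3 - 0)/10000 + (V_3 - V_1)/8200 = 0
Collecting terms (coefficients in siemens):
  0.7717·V_1 - 0.000122·V_3 = 7.692
  0.001055·V_3 - 0.000122·V_1 = 0.008333
Determinant D = (0.7717)(0.001055) - (-0.000122)(-0.000122) = 0.0008143
V_1 = [(7.692)(0.001055) - (-0.000122)(0.008333)]/D = 9.97 V
V_3 = [(0.7717)(0.008333) - (7.692)(-0.000122)]/D = 9.049 V
V_th = V_1 - V_3 = 9.97 - 9.049 = 0.9208 V
Step 2 — R_th: zero the source — replace V1 by a short circuit (node 2 merges into node 0) — and find the resistance seen between A (node 1) and B (node 3).
Reduce the network between node 1 (A) and node 3 (B) by series/parallel combination:
  Rp1 = R1 ‖ R2 (parallel, both between nodes 0 and 1) = 1/(1/1.3 + 1/430) = 1.296 Ω
  Rp2 = R3 ‖ R4 (parallel, both between nodes 0 and 3) = 1/(1/1200 + 1/10000) = 1071 Ω
  Rs1 = Rp1 + Rp2 (series, joined only at node 0) = 1.296 + 1071 = 1073 Ω
  Rp3 = R5 ‖ Rs1 (parallel, both between nodes 1 and 3) = 1/(1/8200 + 1/1073) = 948.6 Ω
R_th = 948.6 Ω
I_n = V_th/R_th = 0.9208/948.6 = 0.0009707 A, and R_n = R_th = 948.6 Ω

Final answer: I_n = 0.0009707 A, R_n = 948.6 Ω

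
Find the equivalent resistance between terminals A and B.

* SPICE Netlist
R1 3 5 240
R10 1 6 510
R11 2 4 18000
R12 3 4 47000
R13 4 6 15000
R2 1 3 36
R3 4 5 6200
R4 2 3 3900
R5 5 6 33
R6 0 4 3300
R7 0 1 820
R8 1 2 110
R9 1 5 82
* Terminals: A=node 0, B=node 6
The network is not a plain series/parallel combination. Inject a 1 A test current into terminal A (node 0) and return it from terminal B (node 6); then R_eq = V_A / (1 A).
Nodal analysis, taking node 6 as the 0 V reference.
Current source I_test pushes 1 A into node 0 and draws it out of node 6.
KCL at each unknown node (sum of currents leaving = 0; resistances in Ω):
  Node 0: (V_0 - V_4)/3300 + (V_0 - V_1)/820 - 1 = 0
  Node 1: (V_1 - V_0)/820 + (V_1 - V_3)/36 + (V_1 - V_2)/110 + (V_1 - V_5)/82 + (V_1 - 0)/510 = 0
  Node 2: (V_2 - V_1)/110 + (V_2 - V_3)/3900 + (V_2 - V_4)/18000 = 0
  Node 3: (V_3 - V_1)/36 + (V_3 - V_2)/3900 + (V_3 - V_5)/240 + (V_3 - V_4)/47000 = 0
  Node 4: (V_4 - V_0)/3300 + (V_4 - V_2)/18000 + (V_4 - V_3)/47000 + (V_4 - V_5)/6200 + (V_4 - 0)/15000 = 0
  Node 5: (V_5 - V_1)/82 + (V_5 - V_3)/240 + (V_5 - V_4)/6200 + (V_5 - 0)/33 = 0
Collecting terms (coefficients in siemens):
  0.001523·V_0 - 0.00122·V_1 - 0.000303·V_4 = 1
  0.05224·V_1 - 0.00122·V_0 - 0.009091·V_2 - 0.02778·V_3 - 0.0122·V_5 = 0
  0.009403·V_2 - 0.009091·V_1 - 0.0002564·V_3 - 0.00005556·V_4 = 0
  0.03222·V_3 - 0.02778·V_1 - 0.0002564·V_2 - 0.00002128·V_4 - 0.004167·V_5 = 0
  0.0006078·V_4 - 0.000303·V_0 - 0.00005556·V_2 - 0.00002128·V_3 - 0.0001613·V_5 = 0
  0.04683·V_5 - 0.0122·V_1 - 0.004167·V_3 - 0.0001613·V_4 = 0
Solving these 6 simultaneous equations (Gaussian elimination) gives:
  V_0 = 799.8 V, V_1 = 75.31 V, V_2 = 77.16 V, V_3 = 69.33 V
  V_4 = 415.4 V, V_5 = 27.21 V
R_eq = V_0 / 1 A = 799.8 Ω

Final answer: 799.8 Ω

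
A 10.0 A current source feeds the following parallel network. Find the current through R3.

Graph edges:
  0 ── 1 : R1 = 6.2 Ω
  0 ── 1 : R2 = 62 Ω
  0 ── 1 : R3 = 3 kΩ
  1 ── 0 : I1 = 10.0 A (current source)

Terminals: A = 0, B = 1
All resistors sit directly between nodes 0 and 1, so they are in parallel and share one voltage V; the full source current 10 A splits among them.
1/R_par = 1/6.2 + 1/62 + 1/3000 = 0.1778 S  =>  R_par = 5.626 Ω
V = I × R_par = 10 × 5.626 = 56.26 V
I_R3 = V/R3 = 56.26/3000 = 0.01875 A

Final answer: 0.01875 A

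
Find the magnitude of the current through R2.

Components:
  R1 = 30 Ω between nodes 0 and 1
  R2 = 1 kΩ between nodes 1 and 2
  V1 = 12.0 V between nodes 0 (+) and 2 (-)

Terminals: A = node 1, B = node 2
Nodal analysis, taking node 2 as the 0 V reference.
Source V1 fixes V_0 = 12 V.
KCL at each unknown node (sum of currents leaving = 0; resistances in Ω):
  Node 1: (V_1 - 12)/30 + (V_1 - 0)/1000 = 0
Collecting terms: 0.03433 × V_1 = 0.4  =>  V_1 = 11.65 V
I_R2 = (V_1 - V_2)/R2 = (11.65 - 0)/1000 = 0.01165 A
|I_R2| = 0.01165 A

Final answer: |I_R2| = 0.01165 A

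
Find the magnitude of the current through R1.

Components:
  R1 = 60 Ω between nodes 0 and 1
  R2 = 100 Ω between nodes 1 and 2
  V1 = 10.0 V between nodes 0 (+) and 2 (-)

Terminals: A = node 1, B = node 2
Nodal analysis, taking node 2 as the 0 V reference.
Source V1 fixes V_0 = 10 V.
KCL at each unknown node (sum of currents leaving = 0; resistances in Ω):
  Node 1: (V_1 - 10)/60 + (V_1 - 0)/100 = 0
Collecting terms: 0.02667 × V_1 = 0.1667  =>  V_1 = 6.25 V
I_R1 = (V_0 - V_1)/R1 = (10 - 6.25)/60 = 0.0625 A
|I_R1| = 0.0625 A

Final answer: |I_R1| = 0.0625 A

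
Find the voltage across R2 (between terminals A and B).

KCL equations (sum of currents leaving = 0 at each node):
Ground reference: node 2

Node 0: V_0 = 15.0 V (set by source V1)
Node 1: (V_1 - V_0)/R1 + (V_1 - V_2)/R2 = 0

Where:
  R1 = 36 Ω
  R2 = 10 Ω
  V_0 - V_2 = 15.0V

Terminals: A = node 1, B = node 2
R1 and R2 are in series across V1 (node 0 → node 1 → node 2), and the output A–B is taken across R2, so this is a voltage divider.
Series current: I = V1/(R1 + R2) = 15/(36 + 10) = 15/46 = 0.3261 A
V_R2 = I × R2 = V1 × R2/(R1 + R2) = 15 × 10/46 = 3.261 V

Final answer: 3.261 V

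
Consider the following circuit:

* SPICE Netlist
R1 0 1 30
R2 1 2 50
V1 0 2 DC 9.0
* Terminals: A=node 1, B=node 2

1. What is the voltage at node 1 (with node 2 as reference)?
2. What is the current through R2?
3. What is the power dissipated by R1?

Nodal analysis, taking node 2 as the 0 V reference.
Source V1 fixes V_0 = 9 V.
KCL at each unknown node (sum of currents leaving = 0; resistances in Ω):
  Node 1: (V_1 - 9)/30 + (V_1 - 0)/50 = 0
Collecting terms: 0.05333 × V_1 = 0.3  =>  V_1 = 5.625 V
Part 1:
  Read off the nodal solution: V_1 = 5.625 V
Part 2:
  I_R2 = (V_1 - V_2)/R2 = (5.625 - 0)/50 = 0.1125 A
  Magnitude: I_R2 = 0.1125 A
Part 3:
  I_R1 = (V_0 - V_1)/R1 = (9 - 5.625)/30 = 0.1125 A
  P_R1 = I_R1² × R1 = (0.1125)² × 30 = 0.3797 W

Final answers:
1. V_1 = 5.625 V
2. I_R2 = 0.1125 A
3. P_R1 = 0.3797 W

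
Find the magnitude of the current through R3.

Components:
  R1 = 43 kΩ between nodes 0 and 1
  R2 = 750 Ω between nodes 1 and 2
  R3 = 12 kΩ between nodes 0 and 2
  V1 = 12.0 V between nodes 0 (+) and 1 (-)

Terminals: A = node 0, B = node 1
Nodal analysis, taking node 1 as the 0 V reference.
Source V1 fixes V_0 = 12 V.
KCL at each unknown node (sum of currents leaving = 0; resistances in Ω):
  Node 2: (V_2 - 0)/750 + (V_2 - 12)/12000 = 0
Collecting terms: 0.001417 × V_2 = 0.001  =>  V_2 = 0.7059 V
I_R3 = (V_0 - V_2)/R3 = (12 - 0.7059)/12000 = 0.0009412 A
|I_R3| = 0.0009412 A

Final answer: |I_R3| = 0.0009412 A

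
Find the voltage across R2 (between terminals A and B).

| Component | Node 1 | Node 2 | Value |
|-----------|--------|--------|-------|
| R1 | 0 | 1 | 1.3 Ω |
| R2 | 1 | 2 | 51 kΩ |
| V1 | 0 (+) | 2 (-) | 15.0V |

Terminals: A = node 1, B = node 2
R1 and R2 are in series across V1 (node 0 → node 1 → node 2), and the output A–B is taken across R2, so this is a voltage divider.
Series current: I = V1/(R1 + R2) = 15/(1.3 + 51000) = 15/51000 = 0.0002941 A
V_R2 = I × R2 = V1 × R2/(R1 + R2) = 15 × 51000/51000 = 15 V

Final answer: 15 V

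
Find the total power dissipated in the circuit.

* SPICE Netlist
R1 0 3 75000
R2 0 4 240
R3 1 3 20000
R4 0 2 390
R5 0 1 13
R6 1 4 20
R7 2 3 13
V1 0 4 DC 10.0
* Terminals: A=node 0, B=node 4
Nodal analysis, taking node 4 as the 0 V reference.
Source V1 fixes V_0 = 10 V.
KCL at each unknown node (sum of currents leaving = 0; resistances in Ω):
  Node 1: (V_1 - V_3)/20000 + (V_1 - 10)/13 + (V_1 - 0)/20 = 0
  Node 2: (V_2 - 10)/390 + (V_2 - V_3)/13 = 0
  Node 3: (V_3 - 10)/75000 + (V_3 - V_1)/20000 + (V_3 - V_2)/13 = 0
Collecting terms (coefficients in siemens):
  0.127·V_1 - 0.00005·V_3 = 0.7692
  0.07949·V_2 - 0.07692·V_3 = 0.02564
  0.07699·V_3 - 0.00005·V_1 - 0.07692·V_2 = 0.0001333
Solving these 3 simultaneous equations (Gaussian elimination) gives:
  V_1 = 6.062 V, V_2 = 9.925 V, V_3 = 9.923 V
Power in each resistor, P = (ΔV)²/R:
  P_R1 = (10 - 9.923)²/75000 = 0.00000007982 W
  P_R2 = (10 - 0)²/240 = 0.4167 W
  P_R3 = (6.062 - 9.923)²/20000 = 0.0007452 W
  P_R4 = (10 - 9.925)²/390 = 0.00001438 W
  P_R5 = (10 - 6.062)²/13 = 1.193 W
  P_R6 = (6.062 - 0)²/20 = 1.837 W
  P_R7 = (9.925 - 9.923)²/13 = 0.0000004792 W
P_total = P_R1 + P_R2 + P_R3 + P_R4 + P_R5 + P_R6 + P_R7 = 3.448 W

Final answer: 3.448 W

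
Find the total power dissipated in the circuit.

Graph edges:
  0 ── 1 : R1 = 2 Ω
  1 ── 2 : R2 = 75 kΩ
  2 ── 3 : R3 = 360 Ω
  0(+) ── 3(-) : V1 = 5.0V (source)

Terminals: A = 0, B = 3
Nodal analysis, taking node 3 as the 0 V reference.
Source V1 fixes V_0 = 5 V.
KCL at each unknown node (sum of currents leaving = 0; resistances in Ω):
  Node 1: (V_1 - 5)/2 + (V_1 - V_2)/75000 = 0
  Node 2: (V_2 - V_1)/75000 + (V_2 - 0)/360 = 0
Collecting terms (coefficients in siemens):
  0.5·V_1 - 0.00001333·V_2 = 2.5
  0.002791·V_2 - 0.00001333·V_1 = 0
Determinant D = (0.5)(0.002791) - (-0.00001333)(-0.00001333) = 0.001396
V_1 = [(2.5)(0.002791) - (-0.00001333)(0)]/D = 5 V
V_2 = [(0.5)(0) - (2.5)(-0.00001333)]/D = 0.02388 V
Power in each resistor, P = (ΔV)²/R:
  P_R1 = (5 - 5)²/2 = 0.000000008804 W
  P_R2 = (5 - 0.02388)²/75000 = 0.0003301 W
  P_R3 = (0.02388 - 0)²/360 = 0.000001585 W
P_total = P_R1 + P_R2 + P_R3 = 0.0003317 W

Final answer: 0.0003317 W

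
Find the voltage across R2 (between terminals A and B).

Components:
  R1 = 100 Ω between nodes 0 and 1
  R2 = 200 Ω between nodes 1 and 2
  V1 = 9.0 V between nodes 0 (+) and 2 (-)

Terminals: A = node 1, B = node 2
R1 and R2 are in series across V1 (node 0 → node 1 → node 2), and the output A–B is taken across R2, so this is a voltage divider.
Series current: I = V1/(R1 + R2) = 9/(100 + 200) = 9/300 = 0.03 A
V_R2 = I × R2 = V1 × R2/(R1 + R2) = 9 × 200/300 = 6 V

Final answer: 6 V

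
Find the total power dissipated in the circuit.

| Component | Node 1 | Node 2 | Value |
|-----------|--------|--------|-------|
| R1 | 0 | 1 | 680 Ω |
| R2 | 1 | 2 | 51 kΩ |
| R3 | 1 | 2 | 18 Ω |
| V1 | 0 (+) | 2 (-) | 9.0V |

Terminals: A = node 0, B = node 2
Nodal analysis, taking node 2 as the 0 V reference.
Source V1 fixes V_0 = 9 V.
KCL at each unknown node (sum of currents leaving = 0; resistances in Ω):
  Node 1: (V_1 - 9)/680 + (V_1 - 0)/51000 + (V_1 - 0)/18 = 0
Collecting terms: 0.05705 × V_1 = 0.01324  =>  V_1 = 0.232 V
Power in each resistor, P = (ΔV)²/R:
  P_R1 = (9 - 0.232)²/680 = 0.1131 W
  P_R2 = (0.232 - 0)²/51000 = 0.000001055 W
  P_R3 = (0.232 - 0)²/18 = 0.002991 W
P_total = P_R1 + P_R2 + P_R3 = 0.116 W

Final answer: 0.116 W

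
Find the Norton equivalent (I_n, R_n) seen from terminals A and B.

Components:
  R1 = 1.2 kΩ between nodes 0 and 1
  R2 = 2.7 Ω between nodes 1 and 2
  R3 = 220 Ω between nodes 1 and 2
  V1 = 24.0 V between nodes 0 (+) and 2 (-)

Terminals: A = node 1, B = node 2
Find the Thévenin equivalent first; then I_n = V_th/R_th and R_n = R_th.
Step 1 — V_th is the open-circuit voltage V_A - V_B (nothing connected across the terminals).
Nodal analysis, taking node 2 as the 0 V reference.
Source V1 fixes V_0 = 24 V.
KCL at each unknown node (sum of currents leaving = 0; resistances in Ω):
  Node 1: (V_1 - 24)/1200 + (V_1 - 0)/2.7 + (V_1 - 0)/220 = 0
Collecting terms: 0.3757 × V_1 = 0.02  =>  V_1 = 0.05323 V
V_th = V_1 - V_2 = 0.05323 - 0 = 0.05323 V
Step 2 — R_th: zero the source — replace V1 by a short circuit (node 2 merges into node 0) — and find the resistance seen between A (node 1) and B (node 0).
Reduce the network between node 1 (A) and node 0 (B) by series/parallel combination:
  Rp1 = R1 ‖ R2 ‖ R3 (parallel, all between nodes 0 and 1) = 1/(1/1200 + 1/2.7 + 1/220) = 2.661 Ω
R_th = 2.661 Ω
I_n = V_th/R_th = 0.05323/2.661 = 0.02 A, and R_n = R_th = 2.661 Ω

Final answer: I_n = 0.02 A, R_n = 2.661 Ω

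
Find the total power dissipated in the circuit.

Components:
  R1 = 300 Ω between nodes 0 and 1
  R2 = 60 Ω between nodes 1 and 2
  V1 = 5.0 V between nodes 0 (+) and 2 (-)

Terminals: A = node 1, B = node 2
Nodal analysis, taking node 2 as the 0 V reference.
Source V1 fixes V_0 = 5 V.
KCL at each unknown node (sum of currents leaving = 0; resistances in Ω):
  Node 1: (V_1 - 5)/300 + (V_1 - 0)/60 = 0
Collecting terms: 0.02 × V_1 = 0.01667  =>  V_1 = 0.8333 V
Power in each resistor, P = (ΔV)²/R:
  P_R1 = (5 - 0.8333)²/300 = 0.05787 W
  P_R2 = (0.8333 - 0)²/60 = 0.01157 W
P_total = P_R1 + P_R2 = 0.06944 W

Final answer: 0.06944 W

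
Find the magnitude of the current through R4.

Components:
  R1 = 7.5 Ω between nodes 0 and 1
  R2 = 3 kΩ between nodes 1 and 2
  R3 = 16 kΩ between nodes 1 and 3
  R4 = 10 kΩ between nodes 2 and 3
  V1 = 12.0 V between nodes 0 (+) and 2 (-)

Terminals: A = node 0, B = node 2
Nodal analysis, taking node 2 as the 0 V reference.
Source V1 fixes V_0 = 12 V.
KCL at each unknown node (sum of currents leaving = 0; resistances in Ω):
  Node 1: (V_1 - 12)/7.5 + (V_1 - 0)/3000 + (V_1 - V_3)/16000 = 0
  Node 3: (V_3 - V_1)/16000 + (V_3 - 0)/10000 = 0
Collecting terms (coefficients in siemens):
  0.1337·V_1 - 0.0000625·V_3 = 1.6
  0.0001625·V_3 - 0.0000625·V_1 = 0
Determinant D = (0.1337)(0.0001625) - (-0.0000625)(-0.0000625) = 0.00002173
V_1 = [(1.6)(0.0001625) - (-0.0000625)(0)]/D = 11.97 V
V_3 = [(0.1337)(0) - (1.6)(-0.0000625)]/D = 4.603 V
I_R4 = (V_2 - V_3)/R4 = (0 - 4.603)/10000 = -0.0004603 A
|I_R4| = 0.0004603 A

Final answer: |I_R4| = 0.0004603 A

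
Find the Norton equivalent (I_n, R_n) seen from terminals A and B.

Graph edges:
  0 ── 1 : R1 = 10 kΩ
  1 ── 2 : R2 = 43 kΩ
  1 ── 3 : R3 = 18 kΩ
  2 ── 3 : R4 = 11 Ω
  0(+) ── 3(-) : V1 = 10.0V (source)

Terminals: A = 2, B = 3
Find the Thévenin equivalent first; then I_n = V_th/R_th and R_n = R_th.
Step 1 — V_th is the open-circuit voltage V_A - V_B (nothing connected across the terminals).
Nodal analysis, taking node 3 as the 0 V reference.
Source V1 fixes V_0 = 10 V.
KCL at each unknown node (sum of currents leaving = 0; resistances in Ω):
  Node 1: (V_1 - 10)/10000 + (V_1 - V_2)/43000 + (V_1 - 0)/18000 = 0
  Node 2: (V_2 - V_1)/43000 + (V_2 - 0)/11 = 0
Collecting terms (coefficients in siemens):
  0.0001788·V_1 - 0.00002326·V_2 = 0.001
  0.09093·V_2 - 0.00002326·V_1 = 0
Determinant D = (0.0001788)(0.09093) - (-0.00002326)(-0.00002326) = 0.00001626
V_1 = [(0.001)(0.09093) - (-0.00002326)(0)]/D = 5.593 V
V_2 = [(0.0001788)(0) - (0.001)(-0.00002326)]/D = 0.00143 V
V_th = V_2 - V_3 = 0.00143 - 0 = 0.00143 V
Step 2 — R_th: zero the source — replace V1 by a short circuit (node 3 merges into node 0) — and find the resistance seen between A (node 2) and B (node 0).
Reduce the network between node 2 (A) and node 0 (B) by series/parallel combination:
  Rp1 = R1 ‖ R3 (parallel, both between nodes 0 and 1) = 1/(1/10000 + 1/18000) = 6429 Ω
  Rs1 = R2 + Rp1 (series, joined only at node 1) = 43000 + 6429 = 49430 Ω
  Rp2 = R4 ‖ Rs1 (parallel, both between nodes 0 and 2) = 1/(1/11 + 1/49430) = 11 Ω
R_th = 11 Ω
I_n = V_th/R_th = 0.00143/11 = 0.0001301 A, and R_n = R_th = 11 Ω

Final answer: I_n = 0.0001301 A, R_n = 11 Ω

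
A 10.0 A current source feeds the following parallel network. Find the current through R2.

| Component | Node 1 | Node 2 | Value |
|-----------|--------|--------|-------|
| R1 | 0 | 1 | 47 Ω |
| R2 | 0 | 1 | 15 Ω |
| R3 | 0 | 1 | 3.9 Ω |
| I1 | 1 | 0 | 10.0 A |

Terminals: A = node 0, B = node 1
All resistors sit directly between nodes 0 and 1, so they are in parallel and share one voltage V; the full source current 10 A splits among them.
1/R_par = 1/47 + 1/15 + 1/3.9 = 0.3444 S  =>  R_par = 2.904 Ω
V = I × R_par = 10 × 2.904 = 29.04 V
I_R2 = V/R2 = 29.04/15 = 1.936 A

Final answer: 1.936 A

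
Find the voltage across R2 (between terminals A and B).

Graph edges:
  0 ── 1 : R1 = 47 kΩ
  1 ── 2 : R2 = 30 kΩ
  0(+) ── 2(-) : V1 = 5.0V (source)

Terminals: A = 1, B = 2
R1 and R2 are in series across V1 (node 0 → node 1 → node 2), and the output A–B is taken across R2, so this is a voltage divider.
Series current: I = V1/(R1 + R2) = 5/(47000 + 30000) = 5/77000 = 0.00006494 A
V_R2 = I × R2 = V1 × R2/(R1 + R2) = 5 × 30000/77000 = 1.948 V

Final answer: 1.948 V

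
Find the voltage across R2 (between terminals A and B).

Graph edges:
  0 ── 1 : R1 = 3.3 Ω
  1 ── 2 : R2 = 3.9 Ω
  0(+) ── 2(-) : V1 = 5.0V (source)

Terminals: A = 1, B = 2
R1 and R2 are in series across V1 (node 0 → node 1 → node 2), and the output A–B is taken across R2, so this is a voltage divider.
Series current: I = V1/(R1 + R2) = 5/(3.3 + 3.9) = 5/7.2 = 0.6944 A
V_R2 = I × R2 = V1 × R2/(R1 + R2) = 5 × 3.9/7.2 = 2.708 V

Final answer: 2.708 V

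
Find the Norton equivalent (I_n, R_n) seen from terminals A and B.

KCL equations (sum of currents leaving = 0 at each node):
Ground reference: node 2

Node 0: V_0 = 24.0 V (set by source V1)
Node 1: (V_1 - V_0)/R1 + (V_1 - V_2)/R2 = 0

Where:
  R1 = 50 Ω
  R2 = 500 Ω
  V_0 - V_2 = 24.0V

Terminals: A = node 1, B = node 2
Find the Thévenin equivalent first; then I_n = V_th/R_th and R_n = R_th.
Step 1 — V_th is the open-circuit voltage V_A - V_B (nothing connected across the terminals).
Nodal analysis, taking node 2 as the 0 V reference.
Source V1 fixes V_0 = 24 V.
KCL at each unknown node (sum of currents leaving = 0; resistances in Ω):
  Node 1: (V_1 - 24)/50 + (V_1 - 0)/500 = 0
Collecting terms: 0.022 × V_1 = 0.48  =>  V_1 = 21.82 V
V_th = V_1 - V_2 = 21.82 - 0 = 21.82 V
Step 2 — R_th: zero the source — replace V1 by a short circuit (node 2 merges into node 0) — and find the resistance seen between A (node 1) and B (node 0).
Reduce the network between node 1 (A) and node 0 (B) by series/parallel combination:
  Rp1 = R1 ‖ R2 (parallel, both between nodes 0 and 1) = 1/(1/50 + 1/500) = 45.45 Ω
R_th = 45.45 Ω
I_n = V_th/R_th = 21.82/45.45 = 0.48 A, and R_n = R_th = 45.45 Ω

Final answer: I_n = 0.48 A, R_n = 45.45 Ω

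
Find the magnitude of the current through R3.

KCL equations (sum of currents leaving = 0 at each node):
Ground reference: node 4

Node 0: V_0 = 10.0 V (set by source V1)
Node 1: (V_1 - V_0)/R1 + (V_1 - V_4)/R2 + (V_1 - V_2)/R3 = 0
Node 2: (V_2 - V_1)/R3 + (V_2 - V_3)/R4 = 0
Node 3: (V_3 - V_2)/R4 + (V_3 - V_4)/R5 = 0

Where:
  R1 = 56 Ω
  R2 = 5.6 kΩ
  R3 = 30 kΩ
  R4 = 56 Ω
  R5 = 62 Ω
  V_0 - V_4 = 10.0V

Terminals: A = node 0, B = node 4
Nodal analysis, taking node 4 as the 0 V reference.
Source V1 fixes V_0 = 10 V.
KCL at each unknown node (sum of currents leaving = 0; resistances in Ω):
  Node 1: (V_1 - 10)/56 + (V_1 - 0)/5600 + (V_1 - V_2)/30000 = 0
  Node 2: (V_2 - V_1)/30000 + (V_2 - V_3)/56 = 0
  Node 3: (V_3 - V_2)/56 + (V_3 - 0)/62 = 0
Collecting terms (coefficients in siemens):
  0.01807·V_1 - 0.00003333·V_2 = 0.1786
  0.01789·V_2 - 0.00003333·V_1 - 0.01786·V_3 = 0
  0.03399·V_3 - 0.01786·V_2 = 0
Solving these 3 simultaneous equations (Gaussian elimination) gives:
  V_1 = 9.883 V, V_2 = 0.03872 V, V_3 = 0.02034 V
I_R3 = (V_1 - V_2)/R3 = (9.883 - 0.03872)/30000 = 0.0003281 A
|I_R3| = 0.0003281 A

Final answer: |I_R3| = 0.0003281 A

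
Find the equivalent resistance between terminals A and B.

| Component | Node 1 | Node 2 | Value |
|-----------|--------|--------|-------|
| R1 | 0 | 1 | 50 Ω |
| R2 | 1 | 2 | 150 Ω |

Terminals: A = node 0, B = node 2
Reduce the network between node 0 (A) and node 2 (B) by series/parallel combination:
  Rs1 = R1 + R2 (series, joined only at node 1) = 50 + 150 = 200 Ω
R_eq = 200 Ω

Final answer: 200 Ω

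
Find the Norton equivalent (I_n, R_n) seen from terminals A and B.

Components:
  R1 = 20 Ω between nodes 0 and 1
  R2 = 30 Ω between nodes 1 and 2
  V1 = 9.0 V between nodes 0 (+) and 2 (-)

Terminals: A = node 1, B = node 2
Find the Thévenin equivalent first; then I_n = V_th/R_th and R_n = R_th.
Step 1 — V_th is the open-circuit voltage V_A - V_B (nothing connected across the terminals).
Nodal analysis, taking node 2 as the 0 V reference.
Source V1 fixes V_0 = 9 V.
KCL at each unknown node (sum of currents leaving = 0; resistances in Ω):
  Node 1: (V_1 - 9)/20 + (V_1 - 0)/30 = 0
Collecting terms: 0.08333 × V_1 = 0.45  =>  V_1 = 5.4 V
V_th = V_1 - V_2 = 5.4 - 0 = 5.4 V
Step 2 — R_th: zero the source — replace V1 by a short circuit (node 2 merges into node 0) — and find the resistance seen between A (node 1) and B (node 0).
Reduce the network between node 1 (A) and node 0 (B) by series/parallel combination:
  Rp1 = R1 ‖ R2 (parallel, both between nodes 0 and 1) = 1/(1/20 + 1/30) = 12 Ω
R_th = 12 Ω
I_n = V_th/R_th = 5.4/12 = 0.45 A, and R_n = R_th = 12 Ω

Final answer: I_n = 0.45 A, R_n = 12 Ω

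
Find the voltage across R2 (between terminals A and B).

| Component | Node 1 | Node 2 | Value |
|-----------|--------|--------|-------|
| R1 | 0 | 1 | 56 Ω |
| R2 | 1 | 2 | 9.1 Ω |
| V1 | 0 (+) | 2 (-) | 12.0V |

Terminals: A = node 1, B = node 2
R1 and R2 are in series across V1 (node 0 → node 1 → node 2), and the output A–B is taken across R2, so this is a voltage divider.
Series current: I = V1/(R1 + R2) = 12/(56 + 9.1) = 12/65.1 = 0.1843 A
V_R2 = I × R2 = V1 × R2/(R1 + R2) = 12 × 9.1/65.1 = 1.677 V

Final answer: 1.677 V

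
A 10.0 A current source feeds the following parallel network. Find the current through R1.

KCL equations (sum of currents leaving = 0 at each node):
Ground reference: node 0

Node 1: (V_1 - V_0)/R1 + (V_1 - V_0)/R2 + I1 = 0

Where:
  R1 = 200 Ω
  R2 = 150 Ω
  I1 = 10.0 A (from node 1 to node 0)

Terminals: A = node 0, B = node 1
All resistors sit directly between nodes 0 and 1, so they are in parallel and share one voltage V; the full source current 10 A splits among them.
1/R_par = 1/200 + 1/150 = 0.01167 S  =>  R_par = 85.71 Ω
V = I × R_par = 10 × 85.71 = 857.1 V
I_R1 = V/R1 = 857.1/200 = 4.286 A

Final answer: 4.286 A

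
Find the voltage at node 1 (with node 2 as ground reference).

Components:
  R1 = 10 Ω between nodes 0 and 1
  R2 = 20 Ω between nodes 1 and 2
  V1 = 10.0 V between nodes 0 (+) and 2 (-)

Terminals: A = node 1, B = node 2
Nodal analysis, taking node 2 as the 0 V reference.
Source V1 fixes V_0 = 10 V.
KCL at each unknown node (sum of currents leaving = 0; resistances in Ω):
  Node 1: (V_1 - 10)/10 + (V_1 - 0)/20 = 0
Collecting terms: 0.15 × V_1 = 1  =>  V_1 = 6.667 V
The requested potential is V_1 = 6.667 V.

Final answer: V_1 = 6.667 V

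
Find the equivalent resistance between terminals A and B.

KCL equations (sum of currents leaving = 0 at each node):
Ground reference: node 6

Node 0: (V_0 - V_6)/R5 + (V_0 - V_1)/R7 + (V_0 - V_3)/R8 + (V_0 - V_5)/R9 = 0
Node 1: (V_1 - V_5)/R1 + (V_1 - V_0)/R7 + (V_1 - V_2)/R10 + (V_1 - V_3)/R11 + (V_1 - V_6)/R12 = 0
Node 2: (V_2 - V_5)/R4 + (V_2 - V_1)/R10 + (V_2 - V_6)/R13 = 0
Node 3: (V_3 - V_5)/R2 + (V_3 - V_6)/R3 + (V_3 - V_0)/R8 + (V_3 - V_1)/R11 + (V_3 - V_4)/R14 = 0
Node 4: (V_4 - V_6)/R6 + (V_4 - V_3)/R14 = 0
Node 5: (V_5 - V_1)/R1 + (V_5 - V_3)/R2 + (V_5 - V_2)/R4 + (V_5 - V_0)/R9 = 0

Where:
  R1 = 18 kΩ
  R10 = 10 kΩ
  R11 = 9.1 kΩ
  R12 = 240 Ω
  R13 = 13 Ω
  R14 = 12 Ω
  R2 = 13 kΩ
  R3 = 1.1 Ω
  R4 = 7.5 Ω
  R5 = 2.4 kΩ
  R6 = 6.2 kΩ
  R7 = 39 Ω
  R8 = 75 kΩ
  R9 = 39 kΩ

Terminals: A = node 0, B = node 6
The network is not a plain series/parallel combination. Inject a 1 A test current into terminal A (node 0) and return it from terminal B (node 6); then R_eq = V_A / (1 A).
Nodal analysis, taking node 6 as the 0 V reference.
Current source I_test pushes 1 A into node 0 and draws it out of node 6.
KCL at each unknown node (sum of currents leaving = 0; resistances in Ω):
  Node 0: (V_0 - 0)/2400 + (V_0 - V_1)/39 + (V_0 - V_3)/75000 + (V_0 - V_5)/39000 - 1 = 0
  Node 1: (V_1 - V_0)/39 + (V_1 - V_5)/18000 + (V_1 - V_2)/10000 + (V_1 - V_3)/9100 + (V_1 - 0)/240 = 0
  Node 2: (V_2 - V_1)/10000 + (V_2 - V_5)/7.5 + (V_2 - 0)/13 = 0
  Node 3: (V_3 - V_0)/75000 + (V_3 - V_1)/9100 + (V_3 - V_5)/13000 + (V_3 - 0)/1.1 + (V_3 - V_4)/12 = 0
  Node 4: (V_4 - V_3)/12 + (V_4 - 0)/6200 = 0
  Node 5: (V_5 - V_0)/39000 + (V_5 - V_1)/18000 + (V_5 - V_2)/7.5 + (V_5 - V_3)/13000 = 0
Collecting terms (coefficients in siemens):
  0.0261·V_0 - 0.02564·V_1 - 0.00001333·V_3 - 0.00002564·V_5 = 1
  0.03007·V_1 - 0.02564·V_0 - 0.0001·V_2 - 0.0001099·V_3 - 0.00005556·V_5 = 0
  0.2104·V_2 - 0.0001·V_1 - 0.1333·V_5 = 0
  0.9926·V_3 - 0.00001333·V_0 - 0.0001099·V_1 - 0.08333·V_4 - 0.00007692·V_5 = 0
  0.08349·V_4 - 0.08333·V_3 = 0
  0.1335·V_5 - 0.00002564·V_0 - 0.00005556·V_1 - 0.1333·V_2 - 0.00007692·V_3 = 0
Solving these 6 simultaneous equations (Gaussian elimination) gives:
  V_0 = 236.2 V, V_1 = 201.4 V, V_2 = 0.4841 V, V_3 = 0.02785 V
  V_4 = 0.02779 V, V_5 = 0.6127 V
R_eq = V_0 / 1 A = 236.2 Ω

Final answer: 236.2 Ω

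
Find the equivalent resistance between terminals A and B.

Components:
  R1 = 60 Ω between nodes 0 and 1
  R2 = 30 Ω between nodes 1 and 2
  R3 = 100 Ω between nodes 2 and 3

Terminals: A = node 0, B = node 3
Reduce the network between node 0 (A) and node 3 (B) by series/parallel combination:
  Rs1 = R1 + R2 (series, joined only at node 1) = 60 + 30 = 90 Ω
  Rs2 = R3 + Rs1 (series, joined only at node 2) = 100 + 90 = 190 Ω
R_eq = 190 Ω

Final answer: 190 Ω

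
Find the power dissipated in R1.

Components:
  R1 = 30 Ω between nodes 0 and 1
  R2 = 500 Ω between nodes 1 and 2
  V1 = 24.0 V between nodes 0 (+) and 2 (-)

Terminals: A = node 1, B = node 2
Nodal analysis, taking node 2 as the 0 V reference.
Source V1 fixes V_0 = 24 V.
KCL at each unknown node (sum of currents leaving = 0; resistances in Ω):
  Node 1: (V_1 - 24)/30 + (V_1 - 0)/500 = 0
Collecting terms: 0.03533 × V_1 = 0.8  =>  V_1 = 22.64 V
I_R1 = (V_0 - V_1)/R1 = (24 - 22.64)/30 = 0.04528 A
P_R1 = I_R1² × R1 = (0.04528)² × 30 = 0.06152 W

Final answer: 0.06152 W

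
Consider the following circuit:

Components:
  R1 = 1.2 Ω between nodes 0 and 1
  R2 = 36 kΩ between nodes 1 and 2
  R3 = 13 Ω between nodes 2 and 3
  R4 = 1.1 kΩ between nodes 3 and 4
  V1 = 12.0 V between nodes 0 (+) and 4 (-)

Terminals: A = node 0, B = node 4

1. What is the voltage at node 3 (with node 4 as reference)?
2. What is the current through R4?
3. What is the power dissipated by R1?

Nodal analysis, taking node 4 as the 0 V reference.
Source V1 fixes V_0 = 12 V.
KCL at each unknown node (sum of currents leaving = 0; resistances in Ω):
  Node 1: (V_1 - 12)/1.2 + (V_1 - V_2)/36000 = 0
  Node 2: (V_2 - V_1)/36000 + (V_2 - V_3)/13 = 0
  Node 3: (V_3 - V_2)/13 + (V_3 - 0)/1100 = 0
Collecting terms (coefficients in siemens):
  0.8334·V_1 - 0.00002778·V_2 = 10
  0.07695·V_2 - 0.00002778·V_1 - 0.07692·V_3 = 0
  0.07783·V_3 - 0.07692·V_2 = 0
Solving these 3 simultaneous equations (Gaussian elimination) gives:
  V_1 = 12 V, V_2 = 0.3599 V, V_3 = 0.3557 V
Part 1:
  Read off the nodal solution: V_3 = 0.3557 V
Part 2:
  I_R4 = (V_3 - V_4)/R4 = (0.3557 - 0)/1100 = 0.0003233 A
  Magnitude: I_R4 = 0.0003233 A
Part 3:
  I_R1 = (V_0 - V_1)/R1 = (12 - 12)/1.2 = 0.0003233 A
  P_R1 = I_R1² × R1 = (0.0003233)² × 1.2 = 0.0000001254 W

Final answers:
1. V_3 = 0.3557 V
2. I_R4 = 0.0003233 A
3. P_R1 = 1.254e-07 W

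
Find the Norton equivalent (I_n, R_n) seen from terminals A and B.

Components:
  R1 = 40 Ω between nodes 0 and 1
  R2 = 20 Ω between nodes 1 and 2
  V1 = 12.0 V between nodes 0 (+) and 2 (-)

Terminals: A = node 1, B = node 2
Find the Thévenin equivalent first; then I_n = V_th/R_th and R_n = R_th.
Step 1 — V_th is the open-circuit voltage V_A - V_B (nothing connected across the terminals).
Nodal analysis, taking node 2 as the 0 V reference.
Source V1 fixes V_0 = 12 V.
KCL at each unknown node (sum of currents leaving = 0; resistances in Ω):
  Node 1: (V_1 - 12)/40 + (V_1 - 0)/20 = 0
Collecting terms: 0.075 × V_1 = 0.3  =>  V_1 = 4 V
V_th = V_1 - V_2 = 4 - 0 = 4 V
Step 2 — R_th: zero the source — replace V1 by a short circuit (node 2 merges into node 0) — and find the resistance seen between A (node 1) and B (node 0).
Reduce the network between node 1 (A) and node 0 (B) by series/parallel combination:
  Rp1 = R1 ‖ R2 (parallel, both between nodes 0 and 1) = 1/(1/40 + 1/20) = 13.33 Ω
R_th = 13.33 Ω
I_n = V_th/R_th = 4/13.33 = 0.3 A, and R_n = R_th = 13.33 Ω

Final answer: I_n = 0.3 A, R_n = 13.33 Ω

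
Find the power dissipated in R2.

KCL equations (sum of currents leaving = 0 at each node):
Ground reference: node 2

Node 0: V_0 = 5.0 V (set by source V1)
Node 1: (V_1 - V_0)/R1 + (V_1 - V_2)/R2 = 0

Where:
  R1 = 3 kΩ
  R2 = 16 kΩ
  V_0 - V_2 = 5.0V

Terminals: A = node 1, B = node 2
Nodal analysis, taking node 2 as the 0 V reference.
Source V1 fixes V_0 = 5 V.
KCL at each unknown node (sum of currents leaving = 0; resistances in Ω):
  Node 1: (V_1 - 5)/3000 + (V_1 - 0)/16000 = 0
Collecting terms: 0.0003958 × V_1 = 0.001667  =>  V_1 = 4.211 V
I_R2 = (V_1 - V_2)/R2 = (4.211 - 0)/16000 = 0.0002632 A
P_R2 = I_R2² × R2 = (0.0002632)² × 16000 = 0.001108 W

Final answer: 0.001108 W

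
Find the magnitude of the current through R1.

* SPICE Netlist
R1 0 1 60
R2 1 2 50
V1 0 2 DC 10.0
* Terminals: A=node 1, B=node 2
Nodal analysis, taking node 2 as the 0 V reference.
Source V1 fixes V_0 = 10 V.
KCL at each unknown node (sum of currents leaving = 0; resistances in Ω):
  Node 1: (V_1 - 10)/60 + (V_1 - 0)/50 = 0
Collecting terms: 0.03667 × V_1 = 0.1667  =>  V_1 = 4.545 V
I_R1 = (V_0 - V_1)/R1 = (10 - 4.545)/60 = 0.09091 A
|I_R1| = 0.09091 A

Final answer: |I_R1| = 0.09091 A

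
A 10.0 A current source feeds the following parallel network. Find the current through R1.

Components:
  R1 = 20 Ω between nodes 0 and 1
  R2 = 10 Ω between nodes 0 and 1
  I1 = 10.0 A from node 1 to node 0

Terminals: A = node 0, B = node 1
All resistors sit directly between nodes 0 and 1, so they are in parallel and share one voltage V; the full source current 10 A splits among them.
1/R_par = 1/20 + 1/10 = 0.15 S  =>  R_par = 6.667 Ω
V = I × R_par = 10 × 6.667 = 66.67 V
I_R1 = V/R1 = 66.67/20 = 3.333 A

Final answer: 3.333 A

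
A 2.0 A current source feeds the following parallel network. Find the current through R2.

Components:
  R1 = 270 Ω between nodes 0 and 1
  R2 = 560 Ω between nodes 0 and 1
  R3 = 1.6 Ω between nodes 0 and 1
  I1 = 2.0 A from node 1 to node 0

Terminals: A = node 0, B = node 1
All resistors sit directly between nodes 0 and 1, so they are in parallel and share one voltage V; the full source current 2 A splits among them.
1/R_par = 1/270 + 1/560 + 1/1.6 = 0.6305 S  =>  R_par = 1.586 Ω
V = I × R_par = 2 × 1.586 = 3.172 V
I_R2 = V/R2 = 3.172/560 = 0.005665 A

Final answer: 0.005665 A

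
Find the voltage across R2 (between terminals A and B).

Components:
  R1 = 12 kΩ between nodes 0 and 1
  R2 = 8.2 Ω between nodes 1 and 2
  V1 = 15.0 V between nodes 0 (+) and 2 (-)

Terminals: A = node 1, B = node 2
R1 and R2 are in series across V1 (node 0 → node 1 → node 2), and the output A–B is taken across R2, so this is a voltage divider.
Series current: I = V1/(R1 + R2) = 15/(12000 + 8.2) = 15/12010 = 0.001249 A
V_R2 = I × R2 = V1 × R2/(R1 + R2) = 15 × 8.2/12010 = 0.01024 V

Final answer: 0.01024 V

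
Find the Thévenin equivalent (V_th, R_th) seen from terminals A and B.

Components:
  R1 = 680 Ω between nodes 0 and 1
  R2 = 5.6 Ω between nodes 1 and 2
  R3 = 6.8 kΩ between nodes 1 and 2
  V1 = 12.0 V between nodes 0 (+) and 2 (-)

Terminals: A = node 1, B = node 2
Step 1 — V_th is the open-circuit voltage V_A - V_B (nothing connected across the terminals).
Nodal analysis, taking node 2 as the 0 V reference.
Source V1 fixes V_0 = 12 V.
KCL at each unknown node (sum of currents leaving = 0; resistances in Ω):
  Node 1: (V_1 - 12)/680 + (V_1 - 0)/5.6 + (V_1 - 0)/6800 = 0
Collecting terms: 0.1802 × V_1 = 0.01765  =>  V_1 = 0.09794 V
V_th = V_1 - V_2 = 0.09794 - 0 = 0.09794 V
Step 2 — R_th: zero the source — replace V1 by a short circuit (node 2 merges into node 0) — and find the resistance seen between A (node 1) and B (node 0).
Reduce the network between node 1 (A) and node 0 (B) by series/parallel combination:
  Rp1 = R1 ‖ R2 ‖ R3 (parallel, all between nodes 0 and 1) = 1/(1/680 + 1/5.6 + 1/6800) = 5.55 Ω
R_th = 5.55 Ω

Final answer: V_th = 0.09794 V, R_th = 5.55 Ω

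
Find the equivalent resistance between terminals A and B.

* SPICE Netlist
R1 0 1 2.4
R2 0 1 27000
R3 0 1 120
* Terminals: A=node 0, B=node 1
Reduce the network between node 0 (A) and node 1 (B) by series/parallel combination:
  Rp1 = R1 ‖ R2 ‖ R3 (parallel, all between nodes 0 and 1) = 1/(1/2.4 + 1/27000 + 1/120) = 2.353 Ω
R_eq = 2.353 Ω

Final answer: 2.353 Ω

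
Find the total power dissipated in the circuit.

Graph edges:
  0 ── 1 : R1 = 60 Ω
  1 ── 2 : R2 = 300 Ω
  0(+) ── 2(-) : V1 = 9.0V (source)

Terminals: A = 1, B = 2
Nodal analysis, taking node 2 as the 0 V reference.
Source V1 fixes V_0 = 9 V.
KCL at each unknown node (sum of currents leaving = 0; resistances in Ω):
  Node 1: (V_1 - 9)/60 + (V_1 - 0)/300 = 0
Collecting terms: 0.02 × V_1 = 0.15  =>  V_1 = 7.5 V
Power in each resistor, P = (ΔV)²/R:
  P_R1 = (9 - 7.5)²/60 = 0.0375 W
  P_R2 = (7.5 - 0)²/300 = 0.1875 W
P_total = P_R1 + P_R2 = 0.225 W

Final answer: 0.225 W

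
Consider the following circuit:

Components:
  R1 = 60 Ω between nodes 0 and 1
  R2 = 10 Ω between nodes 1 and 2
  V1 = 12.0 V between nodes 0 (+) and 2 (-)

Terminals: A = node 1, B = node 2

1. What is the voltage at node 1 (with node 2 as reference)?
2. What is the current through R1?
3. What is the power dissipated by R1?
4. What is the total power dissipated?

Nodal analysis, taking node 2 as the 0 V reference.
Source V1 fixes V_0 = 12 V.
KCL at each unknown node (sum of currents leaving = 0; resistances in Ω):
  Node 1: (V_1 - 12)/60 + (V_1 - 0)/10 = 0
Collecting terms: 0.1167 × V_1 = 0.2  =>  V_1 = 1.714 V
Part 1:
  Read off the nodal solution: V_1 = 1.714 V
Part 2:
  I_R1 = (V_0 - V_1)/R1 = (12 - 1.714)/60 = 0.1714 A
  Magnitude: I_R1 = 0.1714 A
Part 3:
  I_R1 = (V_0 - V_1)/R1 = (12 - 1.714)/60 = 0.1714 A
  P_R1 = I_R1² × R1 = (0.1714)² × 60 = 1.763 W
Part 4:
  Power in each resistor, P = (ΔV)²/R:
    P_R1 = (12 - 1.714)²/60 = 1.763 W
    P_R2 = (1.714 - 0)²/10 = 0.2939 W
  P_total = P_R1 + P_R2 = 2.057 W

Final answers:
1. V_1 = 1.714 V
2. I_R1 = 0.1714 A
3. P_R1 = 1.763 W
4. P_total = 2.057 W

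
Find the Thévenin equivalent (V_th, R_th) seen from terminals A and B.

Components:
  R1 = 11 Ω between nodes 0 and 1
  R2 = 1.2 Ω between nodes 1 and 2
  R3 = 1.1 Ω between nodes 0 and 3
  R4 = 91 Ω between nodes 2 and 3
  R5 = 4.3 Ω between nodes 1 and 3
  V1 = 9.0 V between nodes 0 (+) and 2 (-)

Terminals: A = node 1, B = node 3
Step 1 — V_th is the open-circuit voltage V_A - V_B (nothing connected across the terminals).
Nodal analysis, taking node 2 as the 0 V reference.
Source V1 fixes V_0 = 9 V.
KCL at each unknown node (sum of currents leaving = 0; resistances in Ω):
  Node 1: (V_1 - 9)/11 + (V_1 - 0)/1.2 + (V_1 - V_3)/4.3 = 0
  Node 3: (V_3 - 9)/1.1 + (V_3 - 0)/91 + (V_3 - V_1)/4.3 = 0
Collecting terms (coefficients in siemens):
  1.157·V_1 - 0.2326·V_3 = 0.8182
  1.153·V_3 - 0.2326·V_1 = 8.182
Determinant D = (1.157)(1.153) - (-0.2326)(-0.2326) = 1.279
V_1 = [(0.8182)(1.153) - (-0.2326)(8.182)]/D = 2.225 V
V_3 = [(1.157)(8.182) - (0.8182)(-0.2326)]/D = 7.547 V
V_th = V_1 - V_3 = 2.225 - 7.547 = -5.323 V
Step 2 — R_th: zero the source — replace V1 by a short circuit (node 2 merges into node 0) — and find the resistance seen between A (node 1) and B (node 3).
Reduce the network between node 1 (A) and node 3 (B) by series/parallel combination:
  Rp1 = R1 ‖ R2 (parallel, both between nodes 0 and 1) = 1/(1/11 + 1/1.2) = 1.082 Ω
  Rp2 = R3 ‖ R4 (parallel, both between nodes 0 and 3) = 1/(1/1.1 + 1/91) = 1.087 Ω
  Rs1 = Rp1 + Rp2 (series, joined only at node 0) = 1.082 + 1.087 = 2.169 Ω
  Rp3 = R5 ‖ Rs1 (parallel, both between nodes 1 and 3) = 1/(1/4.3 + 1/2.169) = 1.442 Ω
R_th = 1.442 Ω

Final answer: V_th = -5.323 V, R_th = 1.442 Ω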